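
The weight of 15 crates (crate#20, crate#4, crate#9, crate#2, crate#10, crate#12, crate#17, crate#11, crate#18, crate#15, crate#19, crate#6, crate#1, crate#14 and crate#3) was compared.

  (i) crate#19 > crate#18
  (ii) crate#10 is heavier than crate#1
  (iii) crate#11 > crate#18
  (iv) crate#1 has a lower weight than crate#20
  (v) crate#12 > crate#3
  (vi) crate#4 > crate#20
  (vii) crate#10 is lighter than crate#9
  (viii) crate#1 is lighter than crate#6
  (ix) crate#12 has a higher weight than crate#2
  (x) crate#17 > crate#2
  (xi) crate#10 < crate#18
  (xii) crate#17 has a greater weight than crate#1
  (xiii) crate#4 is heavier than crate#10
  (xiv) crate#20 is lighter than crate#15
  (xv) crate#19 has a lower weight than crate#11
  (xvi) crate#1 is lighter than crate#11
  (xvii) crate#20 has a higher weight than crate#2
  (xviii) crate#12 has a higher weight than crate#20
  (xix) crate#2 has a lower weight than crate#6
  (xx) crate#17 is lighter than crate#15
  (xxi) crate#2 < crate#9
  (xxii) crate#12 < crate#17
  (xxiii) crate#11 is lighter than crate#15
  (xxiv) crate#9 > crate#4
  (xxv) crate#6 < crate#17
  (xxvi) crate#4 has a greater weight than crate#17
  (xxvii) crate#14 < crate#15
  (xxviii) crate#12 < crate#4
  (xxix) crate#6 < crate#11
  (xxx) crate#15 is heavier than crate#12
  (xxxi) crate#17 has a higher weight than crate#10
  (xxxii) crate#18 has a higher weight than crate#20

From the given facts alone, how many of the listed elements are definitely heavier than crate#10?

Directly above crate#10: crate#18, crate#17, crate#4, crate#9.
One step further: crate#19, crate#11, crate#15 (7 so far).
Nothing else is reachable above crate#10; 7 in all.

7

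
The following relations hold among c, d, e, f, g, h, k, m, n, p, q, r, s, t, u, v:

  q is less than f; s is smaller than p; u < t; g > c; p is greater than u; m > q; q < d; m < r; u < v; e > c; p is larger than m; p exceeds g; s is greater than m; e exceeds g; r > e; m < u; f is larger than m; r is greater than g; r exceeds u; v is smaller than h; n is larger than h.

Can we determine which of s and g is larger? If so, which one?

undetermined

Following every chain through s: above s we get p; below s we get q, m.
g is not reached, and no chain runs the other way from g to s.
So the given relations leave the order of s and g undetermined.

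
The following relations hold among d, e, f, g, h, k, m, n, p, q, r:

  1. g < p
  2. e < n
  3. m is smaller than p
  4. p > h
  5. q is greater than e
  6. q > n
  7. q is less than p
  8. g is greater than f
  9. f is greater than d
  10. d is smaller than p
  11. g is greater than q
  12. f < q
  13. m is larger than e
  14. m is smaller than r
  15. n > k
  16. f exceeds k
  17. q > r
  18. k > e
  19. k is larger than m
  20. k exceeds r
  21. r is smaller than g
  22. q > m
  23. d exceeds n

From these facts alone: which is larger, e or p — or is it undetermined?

p

Chaining the given relations: e < m < r < k < n < d < f < g < p.
So p is larger.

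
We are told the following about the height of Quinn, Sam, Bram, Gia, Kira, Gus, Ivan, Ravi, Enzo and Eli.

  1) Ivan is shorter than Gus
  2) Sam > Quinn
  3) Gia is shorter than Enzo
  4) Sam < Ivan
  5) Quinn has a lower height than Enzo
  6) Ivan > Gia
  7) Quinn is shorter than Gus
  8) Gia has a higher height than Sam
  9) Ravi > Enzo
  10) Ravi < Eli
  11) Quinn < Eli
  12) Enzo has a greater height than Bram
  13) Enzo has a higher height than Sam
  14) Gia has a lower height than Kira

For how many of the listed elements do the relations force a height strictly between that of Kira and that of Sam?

The relations place Sam below Kira. An element lies strictly between them when it is forced above Sam and also forced below Kira.
Above Sam: {Gia, Enzo, Ivan, Ravi, Eli, Gus}. Below Kira: {Quinn, Gia}.
Intersection: {Gia} — 1.

1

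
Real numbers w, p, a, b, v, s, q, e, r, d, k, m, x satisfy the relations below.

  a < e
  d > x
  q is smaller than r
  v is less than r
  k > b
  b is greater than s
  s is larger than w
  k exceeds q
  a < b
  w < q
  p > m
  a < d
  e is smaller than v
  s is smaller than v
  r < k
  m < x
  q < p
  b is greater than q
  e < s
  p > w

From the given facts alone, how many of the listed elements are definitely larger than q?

Directly above q: p, b, r, k.
Nothing else is reachable above q; 4 in all.

4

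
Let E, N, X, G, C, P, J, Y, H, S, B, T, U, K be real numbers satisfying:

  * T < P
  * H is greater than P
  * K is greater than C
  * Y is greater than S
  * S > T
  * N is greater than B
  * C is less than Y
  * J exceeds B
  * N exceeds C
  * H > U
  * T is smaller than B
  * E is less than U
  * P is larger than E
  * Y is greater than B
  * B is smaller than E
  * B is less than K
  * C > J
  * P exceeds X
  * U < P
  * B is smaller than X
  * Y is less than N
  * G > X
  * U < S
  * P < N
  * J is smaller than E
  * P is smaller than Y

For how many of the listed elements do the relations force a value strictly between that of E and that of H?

2

The relations place E below H. An element lies strictly between them when it is forced above E and also forced below H.
Above E: {U, S, P, Y, N}. Below H: {T, B, X, J, U, P}.
Intersection: {U, P} — 2.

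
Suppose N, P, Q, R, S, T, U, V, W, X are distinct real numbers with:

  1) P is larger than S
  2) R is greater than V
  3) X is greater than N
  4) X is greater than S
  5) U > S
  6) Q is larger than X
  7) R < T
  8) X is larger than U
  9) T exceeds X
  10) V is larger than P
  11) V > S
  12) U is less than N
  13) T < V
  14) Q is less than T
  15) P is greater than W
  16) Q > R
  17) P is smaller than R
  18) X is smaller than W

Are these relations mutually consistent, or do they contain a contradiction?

We have T < V stated directly, yet also V < R < Q < T by chaining the others — so V < T. Contradiction.

inconsistent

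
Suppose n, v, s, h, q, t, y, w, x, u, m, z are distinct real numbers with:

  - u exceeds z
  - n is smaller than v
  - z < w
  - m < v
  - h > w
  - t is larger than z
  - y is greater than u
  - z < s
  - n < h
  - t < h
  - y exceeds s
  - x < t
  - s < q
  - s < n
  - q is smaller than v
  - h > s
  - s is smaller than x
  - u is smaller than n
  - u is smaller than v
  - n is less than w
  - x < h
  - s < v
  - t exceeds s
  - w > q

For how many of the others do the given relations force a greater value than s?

8

From s the given relations immediately reach x, n, q, t, v, y, h.
From those, w — 8 in total.
No other element is forced above s by the given relations, so the count is 8.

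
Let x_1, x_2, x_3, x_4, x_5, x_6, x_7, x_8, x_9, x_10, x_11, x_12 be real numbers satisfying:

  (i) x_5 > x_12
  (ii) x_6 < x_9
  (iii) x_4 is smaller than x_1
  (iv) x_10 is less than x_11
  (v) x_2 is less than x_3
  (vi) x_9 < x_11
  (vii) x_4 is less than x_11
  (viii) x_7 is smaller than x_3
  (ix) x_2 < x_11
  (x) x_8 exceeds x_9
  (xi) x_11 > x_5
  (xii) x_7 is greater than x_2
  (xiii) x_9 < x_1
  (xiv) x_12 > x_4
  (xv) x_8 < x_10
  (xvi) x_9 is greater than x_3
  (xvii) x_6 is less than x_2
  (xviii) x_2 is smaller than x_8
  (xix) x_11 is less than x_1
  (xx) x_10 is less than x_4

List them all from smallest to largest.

Nothing is placed below x_6, so it is least; from there x_6 < x_2; x_2 < x_7; x_7 < x_3; x_3 < x_9; x_9 < x_8; x_8 < x_10; x_10 < x_4; x_4 < x_12; x_12 < x_5; x_5 < x_11; x_11 < x_1, each given directly.

x_6 < x_2 < x_7 < x_3 < x_9 < x_8 < x_10 < x_4 < x_12 < x_5 < x_11 < x_1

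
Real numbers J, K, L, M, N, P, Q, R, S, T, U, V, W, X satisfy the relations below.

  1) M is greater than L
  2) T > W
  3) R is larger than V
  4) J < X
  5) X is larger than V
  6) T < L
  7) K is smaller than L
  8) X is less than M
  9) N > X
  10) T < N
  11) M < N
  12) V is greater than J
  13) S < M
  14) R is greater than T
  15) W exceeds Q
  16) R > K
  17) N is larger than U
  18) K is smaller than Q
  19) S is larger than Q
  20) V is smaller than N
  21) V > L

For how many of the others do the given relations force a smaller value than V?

6

From V the given relations immediately reach L, J.
From those, K, T — 4 in total.
From those, W — 5 in total.
From those, Q — 6 in total.
No other element is forced below V by the given relations, so the count is 6.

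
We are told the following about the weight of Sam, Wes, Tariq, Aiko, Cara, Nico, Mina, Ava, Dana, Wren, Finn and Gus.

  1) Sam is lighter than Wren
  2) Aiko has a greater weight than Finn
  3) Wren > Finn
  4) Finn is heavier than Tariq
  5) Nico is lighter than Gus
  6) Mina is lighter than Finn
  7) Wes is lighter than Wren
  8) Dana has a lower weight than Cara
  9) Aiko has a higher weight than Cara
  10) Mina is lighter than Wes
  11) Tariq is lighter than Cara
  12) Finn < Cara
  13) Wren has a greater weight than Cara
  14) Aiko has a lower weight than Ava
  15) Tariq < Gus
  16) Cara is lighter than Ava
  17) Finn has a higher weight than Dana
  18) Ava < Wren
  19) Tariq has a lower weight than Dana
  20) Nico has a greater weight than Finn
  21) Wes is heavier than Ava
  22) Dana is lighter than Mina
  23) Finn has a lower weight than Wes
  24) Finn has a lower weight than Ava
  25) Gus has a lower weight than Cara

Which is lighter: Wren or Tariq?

Tariq

Following the relations from Tariq: Tariq < Dana < Mina < Finn < Nico < Gus < Cara < Aiko < Ava < Wes < Wren.
So Tariq < Wren; Tariq is the lighter of the two.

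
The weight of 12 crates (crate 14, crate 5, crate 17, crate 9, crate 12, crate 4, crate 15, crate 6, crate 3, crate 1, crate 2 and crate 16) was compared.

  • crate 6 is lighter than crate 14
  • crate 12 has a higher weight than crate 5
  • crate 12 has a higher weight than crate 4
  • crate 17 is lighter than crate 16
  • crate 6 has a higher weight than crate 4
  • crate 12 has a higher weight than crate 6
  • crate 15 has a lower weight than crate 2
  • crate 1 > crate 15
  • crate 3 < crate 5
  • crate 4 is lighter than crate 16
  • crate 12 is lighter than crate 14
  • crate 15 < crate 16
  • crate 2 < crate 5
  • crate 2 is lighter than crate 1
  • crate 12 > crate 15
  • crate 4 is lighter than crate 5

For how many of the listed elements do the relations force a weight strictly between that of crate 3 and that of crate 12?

1

Chaining upward from crate 3 reaches: crate 5, crate 14.
Chaining downward from crate 12 reaches: crate 4, crate 15, crate 2, crate 5, crate 6.
Strictly between crate 3 and crate 12 are those in both lists: crate 5 — 1 element.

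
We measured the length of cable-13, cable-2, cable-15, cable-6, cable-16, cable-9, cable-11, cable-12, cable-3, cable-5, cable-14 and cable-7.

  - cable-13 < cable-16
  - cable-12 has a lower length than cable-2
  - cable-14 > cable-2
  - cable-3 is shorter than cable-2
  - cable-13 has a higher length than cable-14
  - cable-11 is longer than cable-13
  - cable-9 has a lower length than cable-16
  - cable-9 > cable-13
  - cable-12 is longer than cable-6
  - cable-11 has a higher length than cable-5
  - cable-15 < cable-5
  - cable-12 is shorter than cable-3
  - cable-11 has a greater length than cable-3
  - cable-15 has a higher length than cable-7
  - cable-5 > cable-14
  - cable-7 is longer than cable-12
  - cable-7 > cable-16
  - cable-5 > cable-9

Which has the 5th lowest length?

Chaining the given pairs: cable-6 < cable-12 < cable-3 < cable-2 < cable-14 < cable-13 < cable-9 < cable-16 < cable-7 < cable-15 < cable-5 < cable-11.
Counting 5 from the smallest end gives cable-14.

cable-14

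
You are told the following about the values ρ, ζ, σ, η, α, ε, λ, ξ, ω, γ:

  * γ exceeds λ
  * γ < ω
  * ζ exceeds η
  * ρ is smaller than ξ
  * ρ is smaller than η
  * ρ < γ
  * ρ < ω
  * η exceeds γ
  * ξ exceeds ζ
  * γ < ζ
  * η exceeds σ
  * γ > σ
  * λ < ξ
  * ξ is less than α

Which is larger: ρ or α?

The relevant relations are ρ < γ; γ < η; η < ζ; ζ < ξ; ξ < α.
Together: ρ < γ < η < ζ < ξ < α.
So ρ < α; α is the larger of the two.

α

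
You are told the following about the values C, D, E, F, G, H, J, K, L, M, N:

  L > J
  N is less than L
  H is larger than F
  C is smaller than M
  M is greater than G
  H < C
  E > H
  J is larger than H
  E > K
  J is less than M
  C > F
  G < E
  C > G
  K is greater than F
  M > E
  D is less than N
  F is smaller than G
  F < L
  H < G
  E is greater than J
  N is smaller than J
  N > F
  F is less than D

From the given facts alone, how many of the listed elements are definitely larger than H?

6

From H the given relations immediately reach J, G, C, E.
From those, L, M — 6 in total.
No other element is forced above H by the given relations, so the count is 6.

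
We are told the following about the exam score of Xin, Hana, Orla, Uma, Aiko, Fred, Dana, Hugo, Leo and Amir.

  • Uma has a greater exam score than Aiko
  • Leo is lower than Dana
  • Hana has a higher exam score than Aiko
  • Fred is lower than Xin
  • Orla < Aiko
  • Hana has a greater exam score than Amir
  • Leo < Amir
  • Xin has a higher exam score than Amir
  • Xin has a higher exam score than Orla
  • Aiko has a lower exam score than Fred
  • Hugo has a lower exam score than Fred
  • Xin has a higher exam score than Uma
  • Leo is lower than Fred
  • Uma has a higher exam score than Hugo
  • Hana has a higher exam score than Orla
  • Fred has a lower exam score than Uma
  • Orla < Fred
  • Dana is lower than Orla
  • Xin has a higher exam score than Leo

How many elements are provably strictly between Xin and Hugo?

The relations place Hugo below Xin. An element lies strictly between them when it is forced above Hugo and also forced below Xin.
Above Hugo: {Fred, Uma}. Below Xin: {Leo, Dana, Orla, Aiko, Amir, Fred, Uma}.
Intersection: {Fred, Uma} — 2.

2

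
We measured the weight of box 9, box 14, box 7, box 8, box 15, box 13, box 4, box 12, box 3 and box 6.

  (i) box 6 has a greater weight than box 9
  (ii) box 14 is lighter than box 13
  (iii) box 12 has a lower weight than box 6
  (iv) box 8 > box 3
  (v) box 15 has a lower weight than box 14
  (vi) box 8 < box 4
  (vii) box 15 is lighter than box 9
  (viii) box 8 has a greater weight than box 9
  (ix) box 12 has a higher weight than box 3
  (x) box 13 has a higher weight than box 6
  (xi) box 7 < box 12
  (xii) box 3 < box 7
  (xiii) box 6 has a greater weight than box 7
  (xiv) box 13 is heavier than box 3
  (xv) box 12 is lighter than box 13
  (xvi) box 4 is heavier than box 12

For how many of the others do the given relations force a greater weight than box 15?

6

Directly above box 15: box 14, box 9.
One step further: box 8, box 6, box 13 (5 so far).
One step further: box 4 (6 so far).
No other element is forced above box 15 by the given relations, so the count is 6.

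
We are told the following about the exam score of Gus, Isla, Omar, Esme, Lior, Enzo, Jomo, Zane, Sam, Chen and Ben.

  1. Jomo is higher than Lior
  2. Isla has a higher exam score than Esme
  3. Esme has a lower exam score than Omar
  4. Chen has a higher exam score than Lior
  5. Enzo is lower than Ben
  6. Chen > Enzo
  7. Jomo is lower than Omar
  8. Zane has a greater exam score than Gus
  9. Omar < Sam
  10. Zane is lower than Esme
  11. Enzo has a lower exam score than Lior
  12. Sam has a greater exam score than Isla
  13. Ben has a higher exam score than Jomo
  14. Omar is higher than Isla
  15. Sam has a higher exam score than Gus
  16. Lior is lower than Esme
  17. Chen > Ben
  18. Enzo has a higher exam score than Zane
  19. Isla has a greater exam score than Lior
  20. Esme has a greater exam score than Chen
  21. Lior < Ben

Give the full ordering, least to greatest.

Nothing is placed below Gus, so it is least; from there Gus < Zane; Zane < Enzo; Enzo < Lior; Lior < Jomo; Jomo < Ben; Ben < Chen; Chen < Esme; Esme < Isla; Isla < Omar; Omar < Sam, each given directly.

Gus < Zane < Enzo < Lior < Jomo < Ben < Chen < Esme < Isla < Omar < Sam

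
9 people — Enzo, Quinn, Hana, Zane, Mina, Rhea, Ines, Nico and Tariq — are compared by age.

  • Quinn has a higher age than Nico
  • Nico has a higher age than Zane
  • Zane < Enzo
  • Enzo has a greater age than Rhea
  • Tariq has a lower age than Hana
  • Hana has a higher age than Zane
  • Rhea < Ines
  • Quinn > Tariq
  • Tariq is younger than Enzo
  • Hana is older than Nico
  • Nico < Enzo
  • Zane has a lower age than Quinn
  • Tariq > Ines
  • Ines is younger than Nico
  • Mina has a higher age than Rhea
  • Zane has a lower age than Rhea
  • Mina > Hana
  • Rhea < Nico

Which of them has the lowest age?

Zane

Chaining upward from Zane: directly above it, Rhea, Nico, Hana, Quinn, Enzo; then Ines, Mina; then Tariq.
That covers every other element, and nothing is given below Zane, so Zane is the lowest age.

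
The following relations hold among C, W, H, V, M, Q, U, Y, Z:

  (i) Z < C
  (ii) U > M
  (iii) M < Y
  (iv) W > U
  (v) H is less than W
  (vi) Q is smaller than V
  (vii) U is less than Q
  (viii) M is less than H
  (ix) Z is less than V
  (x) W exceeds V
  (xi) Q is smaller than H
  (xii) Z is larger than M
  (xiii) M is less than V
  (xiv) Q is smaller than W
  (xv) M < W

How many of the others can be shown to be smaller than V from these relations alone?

4

From V the given relations immediately reach M, Z, Q.
From those, U — 4 in total.
Nothing else is reachable below V; 4 in all.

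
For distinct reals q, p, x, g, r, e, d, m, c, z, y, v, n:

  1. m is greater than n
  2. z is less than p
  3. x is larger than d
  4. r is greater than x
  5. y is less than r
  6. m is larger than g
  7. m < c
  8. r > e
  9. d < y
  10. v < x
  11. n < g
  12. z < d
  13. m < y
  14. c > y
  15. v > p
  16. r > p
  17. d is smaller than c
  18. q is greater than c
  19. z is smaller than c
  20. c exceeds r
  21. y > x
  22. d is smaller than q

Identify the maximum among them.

q

z is not greatest since z < d; n is not greatest since n < m; e is not greatest since e < r; p is not greatest since p < r; g is not greatest since g < m; d is not greatest since d < x; v is not greatest since v < x; x is not greatest since x < r; m is not greatest since m < y; y is not greatest since y < c; r is not greatest since r < c; c is not greatest since c < q.
Only q has nothing above it, so q is the maximum.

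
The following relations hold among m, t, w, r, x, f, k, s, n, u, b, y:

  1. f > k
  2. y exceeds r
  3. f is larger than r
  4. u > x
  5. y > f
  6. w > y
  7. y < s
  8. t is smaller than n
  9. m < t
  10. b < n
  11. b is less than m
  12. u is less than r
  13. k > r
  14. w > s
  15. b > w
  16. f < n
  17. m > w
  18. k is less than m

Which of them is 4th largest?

Chaining the given pairs: x < u < r < k < f < y < s < w < b < m < t < n.
The 4th largest is b.

b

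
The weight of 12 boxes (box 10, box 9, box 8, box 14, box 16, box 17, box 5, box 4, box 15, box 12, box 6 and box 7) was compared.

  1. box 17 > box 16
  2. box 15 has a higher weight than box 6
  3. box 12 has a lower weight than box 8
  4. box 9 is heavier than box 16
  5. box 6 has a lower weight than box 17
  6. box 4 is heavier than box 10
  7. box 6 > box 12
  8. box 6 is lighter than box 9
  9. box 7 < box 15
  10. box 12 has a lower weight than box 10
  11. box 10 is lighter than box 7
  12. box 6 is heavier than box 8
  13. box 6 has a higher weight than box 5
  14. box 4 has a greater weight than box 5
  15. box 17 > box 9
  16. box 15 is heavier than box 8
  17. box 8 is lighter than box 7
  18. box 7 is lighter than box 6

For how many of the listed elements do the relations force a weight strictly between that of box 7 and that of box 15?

The relations place box 7 below box 15. An element lies strictly between them when it is forced above box 7 and also forced below box 15.
Above box 7: {box 6, box 9, box 17}. Below box 15: {box 12, box 10, box 8, box 5, box 6}.
Intersection: {box 6} — 1.

1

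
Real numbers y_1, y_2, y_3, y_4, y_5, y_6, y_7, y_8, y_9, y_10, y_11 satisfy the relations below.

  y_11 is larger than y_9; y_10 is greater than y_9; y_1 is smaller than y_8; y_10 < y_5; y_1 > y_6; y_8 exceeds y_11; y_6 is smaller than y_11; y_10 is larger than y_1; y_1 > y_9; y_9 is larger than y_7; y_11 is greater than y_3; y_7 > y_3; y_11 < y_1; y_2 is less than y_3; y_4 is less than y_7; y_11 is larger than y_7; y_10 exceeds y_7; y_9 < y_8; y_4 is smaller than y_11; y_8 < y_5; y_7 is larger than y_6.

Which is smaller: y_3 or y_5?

y_3

y_3 < y_7 and y_7 < y_9 give y_3 < y_9.
With y_9 < y_11: y_3 < y_7 < y_9 < y_11.
Then y_11 < y_1 extends the chain to y_1.
Then y_1 < y_8 extends the chain to y_8.
With y_8 < y_5: y_3 < y_7 < y_9 < y_11 < y_1 < y_8 < y_5.
So y_3 < y_5; y_3 is the smaller of the two.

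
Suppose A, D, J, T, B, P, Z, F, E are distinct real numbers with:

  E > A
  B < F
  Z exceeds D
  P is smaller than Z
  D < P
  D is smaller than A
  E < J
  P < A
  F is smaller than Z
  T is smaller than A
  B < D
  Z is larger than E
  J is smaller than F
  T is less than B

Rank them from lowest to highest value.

Each adjacent pair is fixed by a given relation: T < B; B < D; D < P; P < A; A < E; E < J; J < F; F < Z. Chaining them end to end gives the full order.

T < B < D < P < A < E < J < F < Z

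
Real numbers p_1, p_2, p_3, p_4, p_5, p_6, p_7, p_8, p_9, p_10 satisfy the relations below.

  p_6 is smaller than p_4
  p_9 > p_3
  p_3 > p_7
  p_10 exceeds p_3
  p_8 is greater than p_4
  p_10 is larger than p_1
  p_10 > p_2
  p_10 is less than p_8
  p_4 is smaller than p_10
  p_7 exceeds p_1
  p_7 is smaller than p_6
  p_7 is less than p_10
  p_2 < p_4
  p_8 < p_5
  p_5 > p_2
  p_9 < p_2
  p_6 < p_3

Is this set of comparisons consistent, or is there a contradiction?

Every relation is compatible with p_1 < p_7 < p_6 < p_3 < p_9 < p_2 < p_4 < p_10 < p_8 < p_5; the set is consistent.

consistent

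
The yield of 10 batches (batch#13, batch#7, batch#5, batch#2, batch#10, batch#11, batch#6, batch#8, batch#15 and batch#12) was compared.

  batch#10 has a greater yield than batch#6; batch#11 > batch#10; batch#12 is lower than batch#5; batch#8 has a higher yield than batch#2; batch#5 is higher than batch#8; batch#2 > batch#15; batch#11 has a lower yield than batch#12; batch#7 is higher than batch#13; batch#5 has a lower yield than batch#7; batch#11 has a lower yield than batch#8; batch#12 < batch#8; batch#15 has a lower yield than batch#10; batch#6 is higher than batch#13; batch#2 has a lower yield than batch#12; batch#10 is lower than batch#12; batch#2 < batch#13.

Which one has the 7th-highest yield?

batch#6

Chaining the given pairs: batch#15 < batch#2 < batch#13 < batch#6 < batch#10 < batch#11 < batch#12 < batch#8 < batch#5 < batch#7.
Counting 7 from the largest end gives batch#6.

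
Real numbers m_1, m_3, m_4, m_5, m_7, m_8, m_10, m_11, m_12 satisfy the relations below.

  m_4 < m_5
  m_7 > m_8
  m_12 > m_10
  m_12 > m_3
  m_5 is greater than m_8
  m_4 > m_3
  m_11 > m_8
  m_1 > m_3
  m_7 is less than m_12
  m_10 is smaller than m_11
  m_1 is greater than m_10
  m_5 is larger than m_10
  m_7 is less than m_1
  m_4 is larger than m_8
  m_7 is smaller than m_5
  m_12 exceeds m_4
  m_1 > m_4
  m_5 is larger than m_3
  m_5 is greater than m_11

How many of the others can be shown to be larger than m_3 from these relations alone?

4

From m_3 the given relations immediately reach m_4, m_1, m_5, m_12.
No other element is forced above m_3 by the given relations, so the count is 4.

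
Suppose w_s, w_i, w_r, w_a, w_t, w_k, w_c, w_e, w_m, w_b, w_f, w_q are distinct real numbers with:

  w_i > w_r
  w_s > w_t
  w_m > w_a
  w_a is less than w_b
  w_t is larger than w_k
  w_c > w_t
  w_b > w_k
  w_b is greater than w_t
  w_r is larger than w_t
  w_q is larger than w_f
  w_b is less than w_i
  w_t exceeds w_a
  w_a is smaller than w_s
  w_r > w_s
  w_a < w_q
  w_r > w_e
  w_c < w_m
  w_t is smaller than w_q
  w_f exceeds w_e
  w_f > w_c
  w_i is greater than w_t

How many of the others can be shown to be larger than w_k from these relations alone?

From w_k the given relations immediately reach w_t, w_b.
From those, w_s, w_c, w_r, w_q, w_i — 7 in total.
From those, w_m, w_f — 9 in total.
No other element is forced above w_k by the given relations, so the count is 9.

9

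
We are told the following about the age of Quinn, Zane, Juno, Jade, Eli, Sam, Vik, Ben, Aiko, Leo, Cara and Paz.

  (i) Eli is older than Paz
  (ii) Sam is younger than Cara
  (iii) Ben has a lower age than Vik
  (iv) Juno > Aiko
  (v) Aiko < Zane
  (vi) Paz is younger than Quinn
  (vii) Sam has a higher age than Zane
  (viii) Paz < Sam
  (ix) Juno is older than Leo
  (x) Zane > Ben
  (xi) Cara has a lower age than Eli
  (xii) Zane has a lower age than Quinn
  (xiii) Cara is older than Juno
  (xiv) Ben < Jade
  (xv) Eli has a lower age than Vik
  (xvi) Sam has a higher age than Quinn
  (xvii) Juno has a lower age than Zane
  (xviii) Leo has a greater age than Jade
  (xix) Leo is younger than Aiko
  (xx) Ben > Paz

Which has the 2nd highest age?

Eli

The consecutive relations fix a unique order: Paz < Ben < Jade < Leo < Aiko < Juno < Zane < Quinn < Sam < Cara < Eli < Vik.
Counting 2 from the largest end gives Eli.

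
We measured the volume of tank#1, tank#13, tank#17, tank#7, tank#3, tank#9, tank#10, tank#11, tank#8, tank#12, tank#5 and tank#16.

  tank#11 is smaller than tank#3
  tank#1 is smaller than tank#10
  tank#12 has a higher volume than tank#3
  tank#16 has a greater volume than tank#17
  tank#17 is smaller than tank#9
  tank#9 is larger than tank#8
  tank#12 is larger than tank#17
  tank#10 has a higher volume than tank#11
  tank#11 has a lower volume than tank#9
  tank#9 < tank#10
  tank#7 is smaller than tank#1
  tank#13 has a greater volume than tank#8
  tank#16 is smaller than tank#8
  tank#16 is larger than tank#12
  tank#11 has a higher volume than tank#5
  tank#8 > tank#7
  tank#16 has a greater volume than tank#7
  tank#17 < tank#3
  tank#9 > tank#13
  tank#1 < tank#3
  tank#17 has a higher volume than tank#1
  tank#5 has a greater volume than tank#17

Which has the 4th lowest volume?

tank#5

Chaining the given pairs: tank#7 < tank#1 < tank#17 < tank#5 < tank#11 < tank#3 < tank#12 < tank#16 < tank#8 < tank#13 < tank#9 < tank#10.
The 4th smallest is tank#5.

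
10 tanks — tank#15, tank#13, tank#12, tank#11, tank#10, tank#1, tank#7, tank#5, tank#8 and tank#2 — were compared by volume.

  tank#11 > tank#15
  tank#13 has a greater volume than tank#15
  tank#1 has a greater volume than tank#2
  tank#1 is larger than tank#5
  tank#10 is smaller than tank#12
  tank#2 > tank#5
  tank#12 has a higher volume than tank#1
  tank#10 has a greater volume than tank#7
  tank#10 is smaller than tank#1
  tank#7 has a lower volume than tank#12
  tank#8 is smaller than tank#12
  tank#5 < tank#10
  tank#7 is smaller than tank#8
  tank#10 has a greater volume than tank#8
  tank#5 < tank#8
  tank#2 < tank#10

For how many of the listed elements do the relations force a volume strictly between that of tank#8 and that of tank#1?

1

The relations place tank#8 below tank#1. An element lies strictly between them when it is forced above tank#8 and also forced below tank#1.
Above tank#8: {tank#10, tank#12}. Below tank#1: {tank#7, tank#5, tank#2, tank#10}.
Intersection: {tank#10} — 1.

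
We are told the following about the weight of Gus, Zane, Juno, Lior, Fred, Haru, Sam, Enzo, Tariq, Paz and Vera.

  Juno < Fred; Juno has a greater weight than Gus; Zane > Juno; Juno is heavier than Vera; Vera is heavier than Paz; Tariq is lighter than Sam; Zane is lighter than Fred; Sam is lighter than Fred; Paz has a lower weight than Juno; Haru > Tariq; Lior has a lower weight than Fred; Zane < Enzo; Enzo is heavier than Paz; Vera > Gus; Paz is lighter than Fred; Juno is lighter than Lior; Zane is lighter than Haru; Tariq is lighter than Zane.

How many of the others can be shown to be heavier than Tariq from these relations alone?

5

Directly above Tariq: Sam, Zane, Haru.
One step further: Fred, Enzo (5 so far).
No other element is forced above Tariq by the given relations, so the count is 5.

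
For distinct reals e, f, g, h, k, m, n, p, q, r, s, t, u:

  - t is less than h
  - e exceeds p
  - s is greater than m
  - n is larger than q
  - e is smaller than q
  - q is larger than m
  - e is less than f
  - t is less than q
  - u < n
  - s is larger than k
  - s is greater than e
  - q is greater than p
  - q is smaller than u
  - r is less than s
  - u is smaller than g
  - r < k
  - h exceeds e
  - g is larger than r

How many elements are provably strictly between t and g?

Chaining upward from t reaches: q, u, h, n.
Chaining downward from g reaches: p, e, r, m, q, u.
Strictly between t and g are those in both lists: q, u — 2 elements.

2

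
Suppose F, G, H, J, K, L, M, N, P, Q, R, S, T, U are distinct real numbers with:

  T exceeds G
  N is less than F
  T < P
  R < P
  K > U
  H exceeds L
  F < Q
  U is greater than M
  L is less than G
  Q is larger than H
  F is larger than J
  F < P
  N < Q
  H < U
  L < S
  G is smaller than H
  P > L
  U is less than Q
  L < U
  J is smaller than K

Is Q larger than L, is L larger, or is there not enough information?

Q

The relevant relations are L < G; G < H; H < U; U < Q.
Together: L < G < H < U < Q.
So Q is larger.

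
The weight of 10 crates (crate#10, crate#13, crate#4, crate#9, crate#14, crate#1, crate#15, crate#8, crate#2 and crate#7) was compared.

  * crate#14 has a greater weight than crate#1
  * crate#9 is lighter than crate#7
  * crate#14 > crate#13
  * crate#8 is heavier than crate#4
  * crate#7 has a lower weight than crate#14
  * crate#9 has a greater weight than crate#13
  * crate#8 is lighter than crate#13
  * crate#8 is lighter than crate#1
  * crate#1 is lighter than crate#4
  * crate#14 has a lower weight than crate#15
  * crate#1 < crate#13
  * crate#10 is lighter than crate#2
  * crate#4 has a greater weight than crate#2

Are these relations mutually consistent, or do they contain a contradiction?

Chaining the given relations yields crate#4 < crate#8 < crate#1, so crate#4 < crate#1. But one relation states crate#1 < crate#4. These cannot both hold.

inconsistent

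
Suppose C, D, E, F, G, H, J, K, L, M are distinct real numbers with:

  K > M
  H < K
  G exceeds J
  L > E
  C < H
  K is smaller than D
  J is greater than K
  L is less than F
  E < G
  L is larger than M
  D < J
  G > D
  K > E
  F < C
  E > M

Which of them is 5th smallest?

Chaining the given pairs: M < E < L < F < C < H < K < D < J < G.
The 5th smallest is C.

C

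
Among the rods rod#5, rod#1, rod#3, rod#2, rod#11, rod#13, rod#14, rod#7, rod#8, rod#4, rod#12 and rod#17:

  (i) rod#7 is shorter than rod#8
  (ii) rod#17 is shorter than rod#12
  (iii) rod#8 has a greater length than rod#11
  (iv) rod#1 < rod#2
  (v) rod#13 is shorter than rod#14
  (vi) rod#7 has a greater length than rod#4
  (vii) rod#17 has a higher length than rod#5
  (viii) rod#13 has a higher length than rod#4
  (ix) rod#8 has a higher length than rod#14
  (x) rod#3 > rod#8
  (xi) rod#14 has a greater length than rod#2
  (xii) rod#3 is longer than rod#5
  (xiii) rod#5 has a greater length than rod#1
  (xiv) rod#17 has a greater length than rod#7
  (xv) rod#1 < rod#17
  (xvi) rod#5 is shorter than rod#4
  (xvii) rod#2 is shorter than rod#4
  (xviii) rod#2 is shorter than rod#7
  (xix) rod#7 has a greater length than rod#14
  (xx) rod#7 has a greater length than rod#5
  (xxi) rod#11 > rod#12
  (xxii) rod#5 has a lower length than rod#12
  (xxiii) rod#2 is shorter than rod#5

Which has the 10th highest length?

rod#5

Piecing the relations together gives one ordering: rod#1 < rod#2 < rod#5 < rod#4 < rod#13 < rod#14 < rod#7 < rod#17 < rod#12 < rod#11 < rod#8 < rod#3.
Counting 10 from the largest end gives rod#5.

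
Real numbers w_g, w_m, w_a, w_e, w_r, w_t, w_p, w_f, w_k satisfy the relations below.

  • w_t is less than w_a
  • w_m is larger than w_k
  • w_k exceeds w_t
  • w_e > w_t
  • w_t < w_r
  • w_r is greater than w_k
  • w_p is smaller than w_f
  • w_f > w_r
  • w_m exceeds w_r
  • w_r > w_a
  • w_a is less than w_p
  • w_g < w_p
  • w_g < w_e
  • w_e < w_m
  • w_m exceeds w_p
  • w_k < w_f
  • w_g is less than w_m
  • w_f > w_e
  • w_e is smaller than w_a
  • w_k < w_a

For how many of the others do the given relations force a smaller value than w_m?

Directly below w_m: w_g, w_e, w_k, w_p, w_r.
One step further: w_t, w_a (7 so far).
Nothing else is reachable below w_m; 7 in all.

7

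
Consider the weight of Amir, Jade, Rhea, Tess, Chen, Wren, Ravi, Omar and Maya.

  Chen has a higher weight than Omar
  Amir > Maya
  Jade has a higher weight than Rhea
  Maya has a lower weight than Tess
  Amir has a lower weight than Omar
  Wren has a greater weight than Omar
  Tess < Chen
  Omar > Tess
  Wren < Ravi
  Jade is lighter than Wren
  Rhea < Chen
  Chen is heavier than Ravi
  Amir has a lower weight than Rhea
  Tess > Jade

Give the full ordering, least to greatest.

Maya < Amir < Rhea < Jade < Tess < Omar < Wren < Ravi < Chen

The consecutive links are each given: Maya < Amir; Amir < Rhea; Rhea < Jade; Jade < Tess; Tess < Omar; Omar < Wren; Wren < Ravi; Ravi < Chen.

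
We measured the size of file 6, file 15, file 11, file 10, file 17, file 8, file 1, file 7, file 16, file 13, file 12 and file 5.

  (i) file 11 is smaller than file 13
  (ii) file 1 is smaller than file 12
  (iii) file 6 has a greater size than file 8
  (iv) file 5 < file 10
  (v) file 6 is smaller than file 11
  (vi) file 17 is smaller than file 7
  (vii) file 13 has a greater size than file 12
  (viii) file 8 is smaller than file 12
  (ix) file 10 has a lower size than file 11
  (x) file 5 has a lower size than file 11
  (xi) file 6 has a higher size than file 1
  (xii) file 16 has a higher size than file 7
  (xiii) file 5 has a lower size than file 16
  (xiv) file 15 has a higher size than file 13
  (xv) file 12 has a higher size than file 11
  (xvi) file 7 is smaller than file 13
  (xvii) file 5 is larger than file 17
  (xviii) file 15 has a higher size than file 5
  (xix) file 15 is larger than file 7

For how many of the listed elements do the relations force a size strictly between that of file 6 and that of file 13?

2

Chaining upward from file 6 reaches: file 11, file 12, file 15.
Chaining downward from file 13 reaches: file 1, file 17, file 7, file 8, file 5, file 10, file 11, file 12.
Strictly between file 6 and file 13 are those in both lists: file 11, file 12 — 2 elements.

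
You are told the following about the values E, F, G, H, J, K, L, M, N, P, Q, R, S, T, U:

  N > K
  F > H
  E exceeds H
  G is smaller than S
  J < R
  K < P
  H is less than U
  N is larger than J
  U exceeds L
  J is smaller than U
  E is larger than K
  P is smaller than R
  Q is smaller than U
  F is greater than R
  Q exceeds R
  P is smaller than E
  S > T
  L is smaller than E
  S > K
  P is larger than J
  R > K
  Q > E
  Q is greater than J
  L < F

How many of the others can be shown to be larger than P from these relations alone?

From P the given relations immediately reach E, R.
From those, Q, F — 4 in total.
From those, U — 5 in total.
No other element is forced above P by the given relations, so the count is 5.

5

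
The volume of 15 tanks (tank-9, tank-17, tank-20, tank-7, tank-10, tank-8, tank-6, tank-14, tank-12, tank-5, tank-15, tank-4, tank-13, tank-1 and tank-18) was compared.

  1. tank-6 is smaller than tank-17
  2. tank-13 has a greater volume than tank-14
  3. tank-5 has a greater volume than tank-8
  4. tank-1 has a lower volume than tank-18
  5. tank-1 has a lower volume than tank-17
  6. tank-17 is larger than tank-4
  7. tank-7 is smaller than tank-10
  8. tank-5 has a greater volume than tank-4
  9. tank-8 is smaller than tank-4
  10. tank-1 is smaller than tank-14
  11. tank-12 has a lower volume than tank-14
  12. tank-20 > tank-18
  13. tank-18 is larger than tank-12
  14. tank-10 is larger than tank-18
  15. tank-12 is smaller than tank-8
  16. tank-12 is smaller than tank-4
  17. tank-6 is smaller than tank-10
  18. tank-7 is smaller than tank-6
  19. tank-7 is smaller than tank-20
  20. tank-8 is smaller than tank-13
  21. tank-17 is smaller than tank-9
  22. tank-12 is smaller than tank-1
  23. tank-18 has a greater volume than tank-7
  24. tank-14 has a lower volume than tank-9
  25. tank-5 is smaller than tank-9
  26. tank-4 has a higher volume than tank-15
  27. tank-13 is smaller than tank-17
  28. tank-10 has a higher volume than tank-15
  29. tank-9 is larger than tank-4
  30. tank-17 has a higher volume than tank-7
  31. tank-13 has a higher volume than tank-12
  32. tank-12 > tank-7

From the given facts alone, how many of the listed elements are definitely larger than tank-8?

Directly above tank-8: tank-4, tank-13, tank-5.
One step further: tank-17, tank-9 (5 so far).
Nothing else is reachable above tank-8; 5 in all.

5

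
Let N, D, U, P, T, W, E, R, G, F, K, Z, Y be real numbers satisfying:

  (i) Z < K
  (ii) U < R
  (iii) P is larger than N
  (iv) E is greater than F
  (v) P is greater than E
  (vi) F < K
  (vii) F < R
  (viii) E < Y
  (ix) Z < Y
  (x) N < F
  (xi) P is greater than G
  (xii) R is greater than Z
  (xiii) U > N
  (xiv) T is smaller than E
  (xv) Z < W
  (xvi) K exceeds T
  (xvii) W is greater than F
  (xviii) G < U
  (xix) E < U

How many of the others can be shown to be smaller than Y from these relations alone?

5

The elements the relations force below Y are Z, N, T, F, E — no chain reaches any other.
That is 5.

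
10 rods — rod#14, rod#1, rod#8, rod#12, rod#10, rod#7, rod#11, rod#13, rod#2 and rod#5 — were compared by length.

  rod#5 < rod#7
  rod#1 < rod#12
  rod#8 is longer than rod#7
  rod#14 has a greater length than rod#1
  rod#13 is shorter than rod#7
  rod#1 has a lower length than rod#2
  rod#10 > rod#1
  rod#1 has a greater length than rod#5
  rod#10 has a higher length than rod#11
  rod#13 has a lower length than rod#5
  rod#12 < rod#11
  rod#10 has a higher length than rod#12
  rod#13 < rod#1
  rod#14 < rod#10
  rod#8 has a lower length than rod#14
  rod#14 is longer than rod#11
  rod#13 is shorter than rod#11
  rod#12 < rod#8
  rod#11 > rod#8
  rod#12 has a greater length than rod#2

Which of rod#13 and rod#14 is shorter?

rod#13 < rod#5 and rod#5 < rod#1 give rod#13 < rod#1.
With rod#1 < rod#2: rod#13 < rod#5 < rod#1 < rod#2.
Then rod#2 < rod#12 extends the chain to rod#12.
With rod#12 < rod#8: rod#13 < rod#5 < rod#1 < rod#2 < rod#12 < rod#8.
Then rod#8 < rod#11 extends the chain to rod#11.
Then rod#11 < rod#14 extends the chain to rod#14.
So rod#13 < rod#14; rod#13 is the shorter of the two.

rod#13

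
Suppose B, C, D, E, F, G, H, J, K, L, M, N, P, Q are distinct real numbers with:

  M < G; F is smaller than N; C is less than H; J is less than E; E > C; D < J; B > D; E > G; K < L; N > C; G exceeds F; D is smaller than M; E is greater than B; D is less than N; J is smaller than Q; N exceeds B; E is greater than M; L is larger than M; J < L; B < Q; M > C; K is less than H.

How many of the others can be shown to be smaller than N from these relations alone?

4

From N the given relations immediately reach D, C, B, F.
No other element is forced below N by the given relations, so the count is 4.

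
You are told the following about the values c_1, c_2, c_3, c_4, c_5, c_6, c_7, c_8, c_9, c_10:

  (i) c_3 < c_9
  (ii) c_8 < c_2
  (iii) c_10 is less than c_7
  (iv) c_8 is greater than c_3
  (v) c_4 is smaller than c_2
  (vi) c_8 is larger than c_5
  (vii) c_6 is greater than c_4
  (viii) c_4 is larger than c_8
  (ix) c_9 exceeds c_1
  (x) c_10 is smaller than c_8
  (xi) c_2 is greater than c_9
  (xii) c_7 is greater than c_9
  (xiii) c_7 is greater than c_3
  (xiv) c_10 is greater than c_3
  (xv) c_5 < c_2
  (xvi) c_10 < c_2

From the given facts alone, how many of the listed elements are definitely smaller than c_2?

7

The elements the relations force below c_2 are c_3, c_5, c_10, c_8, c_1, c_9, c_4 — no chain reaches any other.
That is 7.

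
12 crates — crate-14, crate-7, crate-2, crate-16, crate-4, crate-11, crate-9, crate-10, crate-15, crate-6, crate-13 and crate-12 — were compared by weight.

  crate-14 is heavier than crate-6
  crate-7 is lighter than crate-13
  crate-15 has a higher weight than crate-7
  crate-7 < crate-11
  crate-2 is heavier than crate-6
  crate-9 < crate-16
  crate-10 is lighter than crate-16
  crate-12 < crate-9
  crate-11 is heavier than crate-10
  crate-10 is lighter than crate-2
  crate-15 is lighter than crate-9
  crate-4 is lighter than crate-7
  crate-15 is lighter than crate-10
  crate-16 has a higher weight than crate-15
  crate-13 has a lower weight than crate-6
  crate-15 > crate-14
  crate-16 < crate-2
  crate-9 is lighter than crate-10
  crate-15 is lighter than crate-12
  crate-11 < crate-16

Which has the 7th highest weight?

Chaining the given pairs: crate-4 < crate-7 < crate-13 < crate-6 < crate-14 < crate-15 < crate-12 < crate-9 < crate-10 < crate-11 < crate-16 < crate-2.
Counting 7 from the largest end gives crate-15.

crate-15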